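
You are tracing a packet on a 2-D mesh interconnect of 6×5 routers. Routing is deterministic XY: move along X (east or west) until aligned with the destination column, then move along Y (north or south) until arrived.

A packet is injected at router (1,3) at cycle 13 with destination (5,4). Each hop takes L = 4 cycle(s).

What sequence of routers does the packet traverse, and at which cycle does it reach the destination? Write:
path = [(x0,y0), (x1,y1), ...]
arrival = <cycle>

path = [(1,3), (2,3), (3,3), (4,3), (5,3), (5,4)]
arrival = 33

  0. router=(1,3) cycle=13 (inject)
  1. router=(2,3) cycle=17 dir=E
  2. router=(3,3) cycle=21 dir=E
  3. router=(4,3) cycle=25 dir=E
  4. router=(5,3) cycle=29 dir=E
  5. router=(5,4) cycle=33 dir=N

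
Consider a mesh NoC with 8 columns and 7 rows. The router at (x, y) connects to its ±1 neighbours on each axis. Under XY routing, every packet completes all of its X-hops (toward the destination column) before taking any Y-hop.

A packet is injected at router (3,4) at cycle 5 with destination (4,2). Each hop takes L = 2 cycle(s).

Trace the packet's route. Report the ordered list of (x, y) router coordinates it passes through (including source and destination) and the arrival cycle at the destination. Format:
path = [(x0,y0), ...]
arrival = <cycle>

path = [(3,4), (4,4), (4,3), (4,2)]
arrival = 11

src (3,4)  cyc=5
E→(4,4)  cyc=7
S→(4,3)  cyc=9
S→(4,2)  cyc=11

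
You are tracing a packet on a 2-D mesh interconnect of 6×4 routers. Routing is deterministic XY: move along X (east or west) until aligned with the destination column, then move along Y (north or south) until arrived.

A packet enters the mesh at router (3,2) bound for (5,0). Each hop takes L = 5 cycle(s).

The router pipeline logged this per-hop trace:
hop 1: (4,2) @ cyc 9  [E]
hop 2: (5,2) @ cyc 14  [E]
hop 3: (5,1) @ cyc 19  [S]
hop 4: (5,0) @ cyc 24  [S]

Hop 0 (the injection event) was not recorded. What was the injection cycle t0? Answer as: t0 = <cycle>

The first recorded entry is hop 1 at cycle 9.
Therefore t0 = 9 − L = 4.

t0 = 4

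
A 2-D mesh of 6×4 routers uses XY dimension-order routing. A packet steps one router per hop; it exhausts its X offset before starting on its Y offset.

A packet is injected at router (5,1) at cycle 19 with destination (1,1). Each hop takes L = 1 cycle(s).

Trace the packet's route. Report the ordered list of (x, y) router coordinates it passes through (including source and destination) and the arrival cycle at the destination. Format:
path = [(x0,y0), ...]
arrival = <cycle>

path = [(5,1), (4,1), (3,1), (2,1), (1,1)]
arrival = 23

[0] x=5 y=1 t=19
[1] x=4 y=1 t=20 →W
[2] x=3 y=1 t=21 →W
[3] x=2 y=1 t=22 →W
[4] x=1 y=1 t=23 →W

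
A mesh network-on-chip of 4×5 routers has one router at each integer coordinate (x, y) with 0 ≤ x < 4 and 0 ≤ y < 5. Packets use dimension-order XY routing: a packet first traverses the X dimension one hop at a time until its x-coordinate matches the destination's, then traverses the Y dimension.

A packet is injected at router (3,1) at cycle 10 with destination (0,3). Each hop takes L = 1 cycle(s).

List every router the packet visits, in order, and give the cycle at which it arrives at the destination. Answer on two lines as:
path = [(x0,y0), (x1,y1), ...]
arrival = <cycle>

hop 0: (3,1) @ cyc 10
hop 1: (2,1) @ cyc 11  [W]
hop 2: (1,1) @ cyc 12  [W]
hop 3: (0,1) @ cyc 13  [W]
hop 4: (0,2) @ cyc 14  [N]
hop 5: (0,3) @ cyc 15  [N]

path = [(3,1), (2,1), (1,1), (0,1), (0,2), (0,3)]
arrival = 15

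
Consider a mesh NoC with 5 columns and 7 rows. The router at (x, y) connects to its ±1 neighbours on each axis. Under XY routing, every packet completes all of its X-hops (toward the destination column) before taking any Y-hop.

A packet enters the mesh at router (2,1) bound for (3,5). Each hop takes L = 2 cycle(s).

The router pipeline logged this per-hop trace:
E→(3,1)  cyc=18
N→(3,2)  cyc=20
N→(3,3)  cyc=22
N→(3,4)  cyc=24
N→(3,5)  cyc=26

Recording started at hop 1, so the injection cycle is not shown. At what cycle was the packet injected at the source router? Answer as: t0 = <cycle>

The first recorded entry is hop 1 at cycle 18.
Subtract one hop: t0 = 18 − 2 = 16.

t0 = 16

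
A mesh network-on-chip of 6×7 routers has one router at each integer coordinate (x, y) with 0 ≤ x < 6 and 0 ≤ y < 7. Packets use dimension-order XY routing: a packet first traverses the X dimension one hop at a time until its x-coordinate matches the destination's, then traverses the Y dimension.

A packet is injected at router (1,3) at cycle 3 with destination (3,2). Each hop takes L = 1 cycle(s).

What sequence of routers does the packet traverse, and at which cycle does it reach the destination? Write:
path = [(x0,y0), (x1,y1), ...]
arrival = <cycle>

path = [(1,3), (2,3), (3,3), (3,2)]
arrival = 6

#0 — 1,3 | c3
#1 — 2,3 | c4 | E
#2 — 3,3 | c5 | E
#3 — 3,2 | c6 | S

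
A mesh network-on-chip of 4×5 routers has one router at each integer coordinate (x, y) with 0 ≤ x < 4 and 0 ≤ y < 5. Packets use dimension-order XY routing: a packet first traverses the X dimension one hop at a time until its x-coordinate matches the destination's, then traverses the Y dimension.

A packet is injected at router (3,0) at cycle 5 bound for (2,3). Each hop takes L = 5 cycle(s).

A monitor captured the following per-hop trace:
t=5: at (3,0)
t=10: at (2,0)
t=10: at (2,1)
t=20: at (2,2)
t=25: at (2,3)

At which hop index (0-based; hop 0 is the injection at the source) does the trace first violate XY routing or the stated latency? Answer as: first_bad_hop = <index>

  1: Δx=-1 Δy=+0 Δt=5 [ok]
  2: Δx=+0 Δy=+1 Δt=0 [BAD: Δcyc=0≠L]

first_bad_hop = 2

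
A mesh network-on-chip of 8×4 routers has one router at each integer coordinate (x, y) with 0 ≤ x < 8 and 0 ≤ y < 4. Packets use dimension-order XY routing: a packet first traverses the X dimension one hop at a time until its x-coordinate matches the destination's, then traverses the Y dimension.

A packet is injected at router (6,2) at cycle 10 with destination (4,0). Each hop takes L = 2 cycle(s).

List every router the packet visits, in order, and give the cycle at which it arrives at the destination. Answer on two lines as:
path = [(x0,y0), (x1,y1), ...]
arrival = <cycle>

hop 0: (6,2) @ cyc 10
hop 1: (5,2) @ cyc 12  [W]
hop 2: (4,2) @ cyc 14  [W]
hop 3: (4,1) @ cyc 16  [S]
hop 4: (4,0) @ cyc 18  [S]

path = [(6,2), (5,2), (4,2), (4,1), (4,0)]
arrival = 18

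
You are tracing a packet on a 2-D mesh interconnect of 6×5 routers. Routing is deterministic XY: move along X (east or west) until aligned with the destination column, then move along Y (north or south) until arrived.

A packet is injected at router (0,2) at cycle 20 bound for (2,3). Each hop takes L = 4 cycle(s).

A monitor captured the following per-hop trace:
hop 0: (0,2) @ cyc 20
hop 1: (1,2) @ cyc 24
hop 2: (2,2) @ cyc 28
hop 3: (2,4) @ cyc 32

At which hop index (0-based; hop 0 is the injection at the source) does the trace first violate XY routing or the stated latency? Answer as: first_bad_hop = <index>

first_bad_hop = 3

[1] (+1,+0) / 4c ⇒ ok
[2] (+1,+0) / 4c ⇒ ok
[3] (+0,+2) / 4c ⇒ BAD: non-unit step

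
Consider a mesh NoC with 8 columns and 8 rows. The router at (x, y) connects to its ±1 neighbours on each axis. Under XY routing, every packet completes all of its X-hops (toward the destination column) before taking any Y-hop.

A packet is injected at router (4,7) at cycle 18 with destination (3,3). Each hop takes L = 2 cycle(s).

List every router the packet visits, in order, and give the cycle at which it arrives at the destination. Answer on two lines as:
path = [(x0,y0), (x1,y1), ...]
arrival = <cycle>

hop 0: (4,7) @ cyc 18
hop 1: (3,7) @ cyc 20  [W]
hop 2: (3,6) @ cyc 22  [S]
hop 3: (3,5) @ cyc 24  [S]
hop 4: (3,4) @ cyc 26  [S]
hop 5: (3,3) @ cyc 28  [S]

path = [(4,7), (3,7), (3,6), (3,5), (3,4), (3,3)]
arrival = 28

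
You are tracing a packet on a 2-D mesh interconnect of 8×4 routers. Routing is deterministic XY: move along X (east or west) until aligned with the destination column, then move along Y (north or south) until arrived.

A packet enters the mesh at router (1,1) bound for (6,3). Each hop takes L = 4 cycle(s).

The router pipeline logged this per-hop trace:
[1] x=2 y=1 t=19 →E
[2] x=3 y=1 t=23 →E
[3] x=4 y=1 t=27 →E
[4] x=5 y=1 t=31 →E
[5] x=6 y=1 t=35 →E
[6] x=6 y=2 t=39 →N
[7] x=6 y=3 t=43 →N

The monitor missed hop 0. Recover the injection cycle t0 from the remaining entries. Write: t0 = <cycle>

t0 = 15

cyc[1] = 19 and cyc[k] = t0 + k·L for every k.
t0 = cyc[1] − L = 19 − 4 = 15.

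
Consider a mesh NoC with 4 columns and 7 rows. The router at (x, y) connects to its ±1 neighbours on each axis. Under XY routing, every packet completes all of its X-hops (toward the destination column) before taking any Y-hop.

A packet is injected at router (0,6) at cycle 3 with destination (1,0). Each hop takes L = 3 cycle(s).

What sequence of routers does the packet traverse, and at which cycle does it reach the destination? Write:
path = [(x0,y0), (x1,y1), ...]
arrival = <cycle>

#0 — 0,6 | c3
#1 — 1,6 | c6 | E
#2 — 1,5 | c9 | S
#3 — 1,4 | c12 | S
#4 — 1,3 | c15 | S
#5 — 1,2 | c18 | S
#6 — 1,1 | c21 | S
#7 — 1,0 | c24 | S

path = [(0,6), (1,6), (1,5), (1,4), (1,3), (1,2), (1,1), (1,0)]
arrival = 24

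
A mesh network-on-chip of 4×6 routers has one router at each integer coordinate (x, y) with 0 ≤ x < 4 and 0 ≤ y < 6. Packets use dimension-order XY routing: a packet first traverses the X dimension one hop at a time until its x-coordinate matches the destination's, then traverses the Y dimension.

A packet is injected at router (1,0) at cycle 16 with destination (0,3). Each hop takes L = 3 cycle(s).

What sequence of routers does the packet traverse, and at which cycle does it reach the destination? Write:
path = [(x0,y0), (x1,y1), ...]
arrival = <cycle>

path = [(1,0), (0,0), (0,1), (0,2), (0,3)]
arrival = 28

hop 0: (1,0) @ cyc 16
hop 1: (0,0) @ cyc 19  [W]
hop 2: (0,1) @ cyc 22  [N]
hop 3: (0,2) @ cyc 25  [N]
hop 4: (0,3) @ cyc 28  [N]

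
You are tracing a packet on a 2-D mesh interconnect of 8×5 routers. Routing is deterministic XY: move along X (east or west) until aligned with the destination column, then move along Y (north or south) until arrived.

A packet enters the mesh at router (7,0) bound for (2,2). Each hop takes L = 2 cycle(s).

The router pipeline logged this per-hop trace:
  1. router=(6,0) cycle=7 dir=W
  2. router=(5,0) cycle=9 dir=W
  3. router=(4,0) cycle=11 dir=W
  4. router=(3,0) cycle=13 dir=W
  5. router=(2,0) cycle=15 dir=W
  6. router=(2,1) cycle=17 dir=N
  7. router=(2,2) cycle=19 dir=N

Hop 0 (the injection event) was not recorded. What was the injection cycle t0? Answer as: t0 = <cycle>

t0 = 5

Hop 1 reached at cycle 7; hop k is at t0 + k·L.
So t0 = 7 − 1·2 = 5.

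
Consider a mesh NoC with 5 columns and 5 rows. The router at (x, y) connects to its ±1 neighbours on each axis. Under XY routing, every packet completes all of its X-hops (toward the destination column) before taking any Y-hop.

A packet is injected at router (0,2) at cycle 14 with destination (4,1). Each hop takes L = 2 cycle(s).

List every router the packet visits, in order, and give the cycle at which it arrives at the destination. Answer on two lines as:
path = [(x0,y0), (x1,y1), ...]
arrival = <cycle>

src (0,2)  cyc=14
E→(1,2)  cyc=16
E→(2,2)  cyc=18
E→(3,2)  cyc=20
E→(4,2)  cyc=22
S→(4,1)  cyc=24

path = [(0,2), (1,2), (2,2), (3,2), (4,2), (4,1)]
arrival = 24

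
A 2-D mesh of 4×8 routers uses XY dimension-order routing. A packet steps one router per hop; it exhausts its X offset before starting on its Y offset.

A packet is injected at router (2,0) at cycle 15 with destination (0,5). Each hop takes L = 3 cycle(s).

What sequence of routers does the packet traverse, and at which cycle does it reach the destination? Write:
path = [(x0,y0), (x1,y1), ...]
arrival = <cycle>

[0] x=2 y=0 t=15
[1] x=1 y=0 t=18 →W
[2] x=0 y=0 t=21 →W
[3] x=0 y=1 t=24 →N
[4] x=0 y=2 t=27 →N
[5] x=0 y=3 t=30 →N
[6] x=0 y=4 t=33 →N
[7] x=0 y=5 t=36 →N

path = [(2,0), (1,0), (0,0), (0,1), (0,2), (0,3), (0,4), (0,5)]
arrival = 36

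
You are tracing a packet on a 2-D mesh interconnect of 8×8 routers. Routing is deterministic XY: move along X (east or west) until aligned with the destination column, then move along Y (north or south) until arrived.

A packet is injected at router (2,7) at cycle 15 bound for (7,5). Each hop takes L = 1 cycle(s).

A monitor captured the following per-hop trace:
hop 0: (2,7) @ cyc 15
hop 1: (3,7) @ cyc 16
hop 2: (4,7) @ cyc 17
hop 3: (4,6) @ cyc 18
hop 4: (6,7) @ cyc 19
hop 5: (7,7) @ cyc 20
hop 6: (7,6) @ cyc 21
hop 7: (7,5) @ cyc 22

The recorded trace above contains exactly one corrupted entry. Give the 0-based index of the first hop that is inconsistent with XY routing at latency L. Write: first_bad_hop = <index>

first_bad_hop = 3

[1] (+1,+0) / 1c ⇒ ok
[2] (+1,+0) / 1c ⇒ ok
[3] (+0,-1) / 1c ⇒ BAD: Y-move but x=4≠7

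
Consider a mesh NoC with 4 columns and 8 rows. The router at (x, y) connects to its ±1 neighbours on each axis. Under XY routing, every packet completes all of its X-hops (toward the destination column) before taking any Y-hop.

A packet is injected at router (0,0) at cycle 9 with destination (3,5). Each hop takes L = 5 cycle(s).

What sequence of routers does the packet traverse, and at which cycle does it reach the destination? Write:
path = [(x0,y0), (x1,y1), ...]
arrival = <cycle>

#0 — 0,0 | c9
#1 — 1,0 | c14 | E
#2 — 2,0 | c19 | E
#3 — 3,0 | c24 | E
#4 — 3,1 | c29 | N
#5 — 3,2 | c34 | N
#6 — 3,3 | c39 | N
#7 — 3,4 | c44 | N
#8 — 3,5 | c49 | N

path = [(0,0), (1,0), (2,0), (3,0), (3,1), (3,2), (3,3), (3,4), (3,5)]
arrival = 49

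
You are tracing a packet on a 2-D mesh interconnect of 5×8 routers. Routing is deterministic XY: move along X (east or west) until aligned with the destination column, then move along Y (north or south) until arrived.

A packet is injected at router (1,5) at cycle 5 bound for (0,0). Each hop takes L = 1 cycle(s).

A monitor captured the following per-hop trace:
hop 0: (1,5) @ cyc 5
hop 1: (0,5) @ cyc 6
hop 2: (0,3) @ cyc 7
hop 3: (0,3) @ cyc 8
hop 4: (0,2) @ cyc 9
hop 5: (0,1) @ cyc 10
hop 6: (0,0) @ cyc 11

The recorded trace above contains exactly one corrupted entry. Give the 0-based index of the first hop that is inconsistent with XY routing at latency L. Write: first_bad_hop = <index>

check 1→ d=(-1,0) cyc+1: ok
check 2→ d=(0,-2) cyc+1: BAD: non-unit step

first_bad_hop = 2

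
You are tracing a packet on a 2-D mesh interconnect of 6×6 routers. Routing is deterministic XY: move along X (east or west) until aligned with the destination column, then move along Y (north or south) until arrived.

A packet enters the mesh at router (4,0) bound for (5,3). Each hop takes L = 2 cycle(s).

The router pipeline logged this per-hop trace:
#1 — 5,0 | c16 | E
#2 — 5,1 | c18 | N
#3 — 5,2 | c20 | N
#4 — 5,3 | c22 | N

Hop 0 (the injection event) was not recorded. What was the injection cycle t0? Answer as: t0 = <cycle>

The first recorded entry is hop 1 at cycle 16.
Therefore t0 = 16 − L = 14.

t0 = 14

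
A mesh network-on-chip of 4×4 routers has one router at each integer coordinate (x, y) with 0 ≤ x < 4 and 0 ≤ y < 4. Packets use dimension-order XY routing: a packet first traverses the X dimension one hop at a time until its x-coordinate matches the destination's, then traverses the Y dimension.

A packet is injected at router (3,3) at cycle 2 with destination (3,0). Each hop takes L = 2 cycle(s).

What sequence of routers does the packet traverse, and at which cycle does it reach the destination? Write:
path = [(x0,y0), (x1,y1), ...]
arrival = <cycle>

path = [(3,3), (3,2), (3,1), (3,0)]
arrival = 8

src (3,3)  cyc=2
S→(3,2)  cyc=4
S→(3,1)  cyc=6
S→(3,0)  cyc=8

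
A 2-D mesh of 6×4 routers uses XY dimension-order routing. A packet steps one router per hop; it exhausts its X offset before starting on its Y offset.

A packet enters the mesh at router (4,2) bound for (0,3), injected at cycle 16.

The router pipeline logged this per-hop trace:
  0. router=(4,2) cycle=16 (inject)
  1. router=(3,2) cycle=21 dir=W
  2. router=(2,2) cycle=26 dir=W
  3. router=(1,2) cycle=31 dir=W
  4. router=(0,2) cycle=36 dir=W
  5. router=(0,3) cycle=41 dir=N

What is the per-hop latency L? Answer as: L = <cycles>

L = 5

Δcyc across hop 0→1: 21 − 16 = 5.
Per-hop latency L = Δcyc = 5.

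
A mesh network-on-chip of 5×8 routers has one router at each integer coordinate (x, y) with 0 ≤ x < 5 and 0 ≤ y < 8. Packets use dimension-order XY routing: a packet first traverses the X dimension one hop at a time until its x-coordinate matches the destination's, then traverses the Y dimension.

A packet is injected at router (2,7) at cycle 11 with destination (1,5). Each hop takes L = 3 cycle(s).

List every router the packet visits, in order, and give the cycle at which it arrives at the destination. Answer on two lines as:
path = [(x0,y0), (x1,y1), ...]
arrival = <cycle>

t=11: at (2,7)
t=14: at (1,7) after W
t=17: at (1,6) after S
t=20: at (1,5) after S

path = [(2,7), (1,7), (1,6), (1,5)]
arrival = 20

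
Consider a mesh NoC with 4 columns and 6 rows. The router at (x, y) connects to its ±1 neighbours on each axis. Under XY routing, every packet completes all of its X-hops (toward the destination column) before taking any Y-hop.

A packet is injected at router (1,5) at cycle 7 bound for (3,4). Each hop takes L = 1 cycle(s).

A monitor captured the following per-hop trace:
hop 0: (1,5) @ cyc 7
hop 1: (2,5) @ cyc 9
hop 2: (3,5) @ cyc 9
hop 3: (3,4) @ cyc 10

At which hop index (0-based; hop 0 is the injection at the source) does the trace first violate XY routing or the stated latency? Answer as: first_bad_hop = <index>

first_bad_hop = 1

[1] (+1,+0) / 2c ⇒ BAD: Δcyc=2≠L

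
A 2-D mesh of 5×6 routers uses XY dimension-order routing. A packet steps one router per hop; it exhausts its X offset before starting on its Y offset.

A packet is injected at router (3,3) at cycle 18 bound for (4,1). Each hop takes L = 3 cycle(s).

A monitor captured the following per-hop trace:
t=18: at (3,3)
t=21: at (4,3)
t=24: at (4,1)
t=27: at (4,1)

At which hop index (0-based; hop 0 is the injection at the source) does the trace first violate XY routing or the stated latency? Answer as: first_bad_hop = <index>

check 1→ d=(1,0) cyc+3: ok
check 2→ d=(0,-2) cyc+3: BAD: non-unit step

first_bad_hop = 2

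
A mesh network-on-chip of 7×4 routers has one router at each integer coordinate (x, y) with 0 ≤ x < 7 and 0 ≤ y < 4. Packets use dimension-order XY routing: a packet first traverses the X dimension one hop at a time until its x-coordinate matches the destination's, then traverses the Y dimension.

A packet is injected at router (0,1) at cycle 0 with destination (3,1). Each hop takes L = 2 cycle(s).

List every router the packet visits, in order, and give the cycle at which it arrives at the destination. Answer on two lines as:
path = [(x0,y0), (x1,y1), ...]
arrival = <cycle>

path = [(0,1), (1,1), (2,1), (3,1)]
arrival = 6

hop 0: (0,1) @ cyc 0
hop 1: (1,1) @ cyc 2  [E]
hop 2: (2,1) @ cyc 4  [E]
hop 3: (3,1) @ cyc 6  [E]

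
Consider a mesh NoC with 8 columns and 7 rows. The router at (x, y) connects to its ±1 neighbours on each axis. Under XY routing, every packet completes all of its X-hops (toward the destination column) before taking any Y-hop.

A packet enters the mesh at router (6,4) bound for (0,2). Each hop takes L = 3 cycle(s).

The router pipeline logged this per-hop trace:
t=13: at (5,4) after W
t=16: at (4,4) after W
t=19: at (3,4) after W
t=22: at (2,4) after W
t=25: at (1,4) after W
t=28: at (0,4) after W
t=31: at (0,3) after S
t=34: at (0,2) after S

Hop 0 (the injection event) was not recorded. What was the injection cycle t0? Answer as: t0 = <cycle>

t0 = 10

At hop 1 the cycle is 13; in general cyc_k = t0 + kL.
t0 = cyc[1] − L = 13 − 3 = 10.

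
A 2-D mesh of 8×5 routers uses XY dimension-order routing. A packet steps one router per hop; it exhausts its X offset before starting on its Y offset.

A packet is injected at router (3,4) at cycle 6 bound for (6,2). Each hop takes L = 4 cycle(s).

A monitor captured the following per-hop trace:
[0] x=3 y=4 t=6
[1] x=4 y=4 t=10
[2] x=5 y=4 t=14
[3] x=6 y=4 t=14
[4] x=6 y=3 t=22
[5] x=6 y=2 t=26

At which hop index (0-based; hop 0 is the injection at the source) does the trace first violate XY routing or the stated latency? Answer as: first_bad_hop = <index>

first_bad_hop = 3

[1] (+1,+0) / 4c ⇒ ok
[2] (+1,+0) / 4c ⇒ ok
[3] (+1,+0) / 0c ⇒ BAD: Δcyc=0≠L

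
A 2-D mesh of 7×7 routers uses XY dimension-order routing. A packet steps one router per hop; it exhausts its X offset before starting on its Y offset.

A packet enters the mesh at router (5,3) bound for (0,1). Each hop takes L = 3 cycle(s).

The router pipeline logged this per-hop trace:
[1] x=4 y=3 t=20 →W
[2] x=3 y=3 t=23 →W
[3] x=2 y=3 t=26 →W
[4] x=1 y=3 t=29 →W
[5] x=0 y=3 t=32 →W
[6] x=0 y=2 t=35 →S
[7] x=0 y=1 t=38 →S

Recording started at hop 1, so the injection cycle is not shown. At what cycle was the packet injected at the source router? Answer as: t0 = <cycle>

t0 = 17

Hop 1 reached at cycle 20; hop k is at t0 + k·L.
Subtract one hop: t0 = 20 − 3 = 17.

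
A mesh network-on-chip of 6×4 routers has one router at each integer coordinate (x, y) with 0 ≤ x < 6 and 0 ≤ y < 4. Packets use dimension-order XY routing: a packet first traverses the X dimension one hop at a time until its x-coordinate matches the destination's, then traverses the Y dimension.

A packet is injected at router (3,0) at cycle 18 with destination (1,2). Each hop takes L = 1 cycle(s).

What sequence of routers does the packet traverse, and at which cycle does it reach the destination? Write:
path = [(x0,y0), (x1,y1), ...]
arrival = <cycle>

t=18: at (3,0)
t=19: at (2,0) after W
t=20: at (1,0) after W
t=21: at (1,1) after N
t=22: at (1,2) after N

path = [(3,0), (2,0), (1,0), (1,1), (1,2)]
arrival = 22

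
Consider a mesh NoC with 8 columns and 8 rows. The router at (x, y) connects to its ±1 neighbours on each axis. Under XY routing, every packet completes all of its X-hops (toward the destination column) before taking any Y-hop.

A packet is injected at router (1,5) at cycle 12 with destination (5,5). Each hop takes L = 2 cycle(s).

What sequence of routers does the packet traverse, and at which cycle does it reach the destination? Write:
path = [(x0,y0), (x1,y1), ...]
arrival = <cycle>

hop 0: (1,5) @ cyc 12
hop 1: (2,5) @ cyc 14  [E]
hop 2: (3,5) @ cyc 16  [E]
hop 3: (4,5) @ cyc 18  [E]
hop 4: (5,5) @ cyc 20  [E]

path = [(1,5), (2,5), (3,5), (4,5), (5,5)]
arrival = 20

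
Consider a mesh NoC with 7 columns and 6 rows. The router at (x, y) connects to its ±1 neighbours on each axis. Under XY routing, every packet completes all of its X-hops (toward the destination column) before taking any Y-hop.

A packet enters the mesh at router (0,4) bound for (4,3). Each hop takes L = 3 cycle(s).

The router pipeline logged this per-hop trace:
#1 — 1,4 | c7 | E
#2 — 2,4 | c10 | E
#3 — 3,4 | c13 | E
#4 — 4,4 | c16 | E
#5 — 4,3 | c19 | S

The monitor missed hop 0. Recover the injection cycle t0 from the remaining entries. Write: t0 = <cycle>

At hop 1 the cycle is 7; in general cyc_k = t0 + kL.
Subtract one hop: t0 = 7 − 3 = 4.

t0 = 4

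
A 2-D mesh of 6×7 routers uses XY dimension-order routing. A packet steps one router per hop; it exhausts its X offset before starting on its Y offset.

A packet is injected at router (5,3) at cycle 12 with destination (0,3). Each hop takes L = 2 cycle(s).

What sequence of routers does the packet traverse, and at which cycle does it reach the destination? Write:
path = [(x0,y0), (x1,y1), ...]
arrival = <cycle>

t=12: at (5,3)
t=14: at (4,3) after W
t=16: at (3,3) after W
t=18: at (2,3) after W
t=20: at (1,3) after W
t=22: at (0,3) after W

path = [(5,3), (4,3), (3,3), (2,3), (1,3), (0,3)]
arrival = 22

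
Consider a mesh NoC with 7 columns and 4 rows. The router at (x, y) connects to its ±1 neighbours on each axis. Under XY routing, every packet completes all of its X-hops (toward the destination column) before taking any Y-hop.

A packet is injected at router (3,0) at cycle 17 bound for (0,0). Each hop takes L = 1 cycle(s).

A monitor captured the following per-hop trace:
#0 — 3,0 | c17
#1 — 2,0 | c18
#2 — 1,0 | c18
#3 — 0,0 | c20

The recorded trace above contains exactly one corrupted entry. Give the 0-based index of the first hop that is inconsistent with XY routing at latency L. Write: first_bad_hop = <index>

first_bad_hop = 2

  1: Δx=-1 Δy=+0 Δt=1 [ok]
  2: Δx=-1 Δy=+0 Δt=0 [BAD: Δcyc=0≠L]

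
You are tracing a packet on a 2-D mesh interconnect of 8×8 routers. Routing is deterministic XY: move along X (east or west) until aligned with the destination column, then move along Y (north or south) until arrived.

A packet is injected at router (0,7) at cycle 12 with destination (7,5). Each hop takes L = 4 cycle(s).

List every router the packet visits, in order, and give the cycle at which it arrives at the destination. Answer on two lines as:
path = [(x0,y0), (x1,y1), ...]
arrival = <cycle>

path = [(0,7), (1,7), (2,7), (3,7), (4,7), (5,7), (6,7), (7,7), (7,6), (7,5)]
arrival = 48

hop 0: (0,7) @ cyc 12
hop 1: (1,7) @ cyc 16  [E]
hop 2: (2,7) @ cyc 20  [E]
hop 3: (3,7) @ cyc 24  [E]
hop 4: (4,7) @ cyc 28  [E]
hop 5: (5,7) @ cyc 32  [E]
hop 6: (6,7) @ cyc 36  [E]
hop 7: (7,7) @ cyc 40  [E]
hop 8: (7,6) @ cyc 44  [S]
hop 9: (7,5) @ cyc 48  [S]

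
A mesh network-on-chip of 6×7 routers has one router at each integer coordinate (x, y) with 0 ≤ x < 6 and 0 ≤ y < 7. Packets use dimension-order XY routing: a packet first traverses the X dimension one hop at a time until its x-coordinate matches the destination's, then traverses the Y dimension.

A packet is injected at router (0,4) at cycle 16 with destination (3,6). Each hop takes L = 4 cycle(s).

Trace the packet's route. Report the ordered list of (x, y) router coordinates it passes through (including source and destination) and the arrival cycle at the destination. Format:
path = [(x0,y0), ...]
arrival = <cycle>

  0. router=(0,4) cycle=16 (inject)
  1. router=(1,4) cycle=20 dir=E
  2. router=(2,4) cycle=24 dir=E
  3. router=(3,4) cycle=28 dir=E
  4. router=(3,5) cycle=32 dir=N
  5. router=(3,6) cycle=36 dir=N

path = [(0,4), (1,4), (2,4), (3,4), (3,5), (3,6)]
arrival = 36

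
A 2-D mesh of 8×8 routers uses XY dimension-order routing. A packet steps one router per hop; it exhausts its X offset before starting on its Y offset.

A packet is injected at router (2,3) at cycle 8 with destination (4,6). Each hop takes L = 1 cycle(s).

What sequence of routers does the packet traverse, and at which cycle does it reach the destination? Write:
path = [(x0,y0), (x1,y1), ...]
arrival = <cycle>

hop 0: (2,3) @ cyc 8
hop 1: (3,3) @ cyc 9  [E]
hop 2: (4,3) @ cyc 10  [E]
hop 3: (4,4) @ cyc 11  [N]
hop 4: (4,5) @ cyc 12  [N]
hop 5: (4,6) @ cyc 13  [N]

path = [(2,3), (3,3), (4,3), (4,4), (4,5), (4,6)]
arrival = 13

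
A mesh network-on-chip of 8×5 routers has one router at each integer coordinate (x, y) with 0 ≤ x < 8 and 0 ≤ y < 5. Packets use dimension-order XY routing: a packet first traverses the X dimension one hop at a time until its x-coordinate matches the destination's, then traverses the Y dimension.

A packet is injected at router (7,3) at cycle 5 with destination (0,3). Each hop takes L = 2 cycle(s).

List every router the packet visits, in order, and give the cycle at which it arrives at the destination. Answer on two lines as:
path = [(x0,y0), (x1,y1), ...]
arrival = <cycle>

#0 — 7,3 | c5
#1 — 6,3 | c7 | W
#2 — 5,3 | c9 | W
#3 — 4,3 | c11 | W
#4 — 3,3 | c13 | W
#5 — 2,3 | c15 | W
#6 — 1,3 | c17 | W
#7 — 0,3 | c19 | W

path = [(7,3), (6,3), (5,3), (4,3), (3,3), (2,3), (1,3), (0,3)]
arrival = 19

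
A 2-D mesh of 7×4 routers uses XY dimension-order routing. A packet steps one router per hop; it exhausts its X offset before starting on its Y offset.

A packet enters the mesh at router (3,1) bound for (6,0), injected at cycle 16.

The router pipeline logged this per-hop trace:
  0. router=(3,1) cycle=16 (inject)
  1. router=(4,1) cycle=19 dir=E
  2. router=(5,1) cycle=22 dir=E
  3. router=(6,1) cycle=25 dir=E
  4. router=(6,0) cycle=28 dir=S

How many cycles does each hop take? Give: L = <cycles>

L = 3

cyc[1] − cyc[0] = 19 − 16 = 3.
That increment is L by definition: L = 3.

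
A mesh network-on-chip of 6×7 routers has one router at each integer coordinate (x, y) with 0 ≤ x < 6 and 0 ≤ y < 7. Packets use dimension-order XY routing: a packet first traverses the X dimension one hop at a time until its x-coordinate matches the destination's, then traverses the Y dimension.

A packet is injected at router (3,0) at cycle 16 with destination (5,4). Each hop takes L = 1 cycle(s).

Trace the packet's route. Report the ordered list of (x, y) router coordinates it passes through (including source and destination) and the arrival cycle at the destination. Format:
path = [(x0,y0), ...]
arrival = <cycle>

path = [(3,0), (4,0), (5,0), (5,1), (5,2), (5,3), (5,4)]
arrival = 22

src (3,0)  cyc=16
E→(4,0)  cyc=17
E→(5,0)  cyc=18
N→(5,1)  cyc=19
N→(5,2)  cyc=20
N→(5,3)  cyc=21
N→(5,4)  cyc=22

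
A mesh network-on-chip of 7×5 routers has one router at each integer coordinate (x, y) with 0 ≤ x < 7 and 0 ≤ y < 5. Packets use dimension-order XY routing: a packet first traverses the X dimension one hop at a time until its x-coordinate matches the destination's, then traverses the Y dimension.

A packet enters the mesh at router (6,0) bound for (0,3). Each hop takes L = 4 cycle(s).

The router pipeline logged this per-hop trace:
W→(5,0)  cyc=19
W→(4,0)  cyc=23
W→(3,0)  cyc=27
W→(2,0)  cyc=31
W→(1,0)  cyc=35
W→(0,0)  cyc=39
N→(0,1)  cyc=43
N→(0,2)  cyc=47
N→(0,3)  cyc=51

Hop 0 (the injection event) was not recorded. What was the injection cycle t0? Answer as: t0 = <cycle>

cyc[1] = 19 and cyc[k] = t0 + k·L for every k.
So t0 = 19 − 1·4 = 15.

t0 = 15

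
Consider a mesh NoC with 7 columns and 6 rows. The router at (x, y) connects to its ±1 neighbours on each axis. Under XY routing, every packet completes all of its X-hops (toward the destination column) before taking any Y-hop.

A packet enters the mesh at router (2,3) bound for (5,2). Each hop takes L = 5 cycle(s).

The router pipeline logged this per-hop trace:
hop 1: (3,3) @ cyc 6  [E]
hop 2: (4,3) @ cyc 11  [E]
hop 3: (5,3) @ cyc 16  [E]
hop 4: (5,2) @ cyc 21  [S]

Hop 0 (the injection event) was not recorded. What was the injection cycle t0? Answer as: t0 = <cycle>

t0 = 1

The first recorded entry is hop 1 at cycle 6.
Therefore t0 = 6 − L = 1.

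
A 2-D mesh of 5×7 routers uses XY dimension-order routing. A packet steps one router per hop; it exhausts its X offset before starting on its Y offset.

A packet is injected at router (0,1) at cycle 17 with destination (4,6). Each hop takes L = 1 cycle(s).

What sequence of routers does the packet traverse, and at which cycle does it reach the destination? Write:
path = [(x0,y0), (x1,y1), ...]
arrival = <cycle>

path = [(0,1), (1,1), (2,1), (3,1), (4,1), (4,2), (4,3), (4,4), (4,5), (4,6)]
arrival = 26

src (0,1)  cyc=17
E→(1,1)  cyc=18
E→(2,1)  cyc=19
E→(3,1)  cyc=20
E→(4,1)  cyc=21
N→(4,2)  cyc=22
N→(4,3)  cyc=23
N→(4,4)  cyc=24
N→(4,5)  cyc=25
N→(4,6)  cyc=26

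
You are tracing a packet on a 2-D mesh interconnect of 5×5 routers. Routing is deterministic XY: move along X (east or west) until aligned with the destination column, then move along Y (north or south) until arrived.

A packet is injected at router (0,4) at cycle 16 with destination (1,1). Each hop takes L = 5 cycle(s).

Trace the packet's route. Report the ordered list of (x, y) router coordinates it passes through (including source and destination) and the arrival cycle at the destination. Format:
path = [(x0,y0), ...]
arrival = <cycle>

src (0,4)  cyc=16
E→(1,4)  cyc=21
S→(1,3)  cyc=26
S→(1,2)  cyc=31
S→(1,1)  cyc=36

path = [(0,4), (1,4), (1,3), (1,2), (1,1)]
arrival = 36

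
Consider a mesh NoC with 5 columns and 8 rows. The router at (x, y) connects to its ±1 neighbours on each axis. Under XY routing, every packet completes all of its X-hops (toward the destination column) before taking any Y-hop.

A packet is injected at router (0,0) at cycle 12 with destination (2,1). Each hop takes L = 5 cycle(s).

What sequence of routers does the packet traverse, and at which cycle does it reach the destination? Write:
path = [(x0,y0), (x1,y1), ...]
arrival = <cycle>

path = [(0,0), (1,0), (2,0), (2,1)]
arrival = 27

src (0,0)  cyc=12
E→(1,0)  cyc=17
E→(2,0)  cyc=22
N→(2,1)  cyc=27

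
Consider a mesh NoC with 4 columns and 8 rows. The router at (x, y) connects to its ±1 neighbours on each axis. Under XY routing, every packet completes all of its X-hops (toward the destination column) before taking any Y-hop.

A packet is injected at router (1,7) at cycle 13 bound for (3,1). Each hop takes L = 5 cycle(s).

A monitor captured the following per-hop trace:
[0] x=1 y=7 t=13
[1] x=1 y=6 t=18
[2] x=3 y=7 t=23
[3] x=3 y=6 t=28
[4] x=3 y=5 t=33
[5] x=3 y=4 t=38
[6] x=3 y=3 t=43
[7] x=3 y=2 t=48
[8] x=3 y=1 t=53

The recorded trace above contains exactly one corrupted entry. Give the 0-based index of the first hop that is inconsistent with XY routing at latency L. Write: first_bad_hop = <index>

first_bad_hop = 1

[1] (+0,-1) / 5c ⇒ BAD: Y-move but x=1≠3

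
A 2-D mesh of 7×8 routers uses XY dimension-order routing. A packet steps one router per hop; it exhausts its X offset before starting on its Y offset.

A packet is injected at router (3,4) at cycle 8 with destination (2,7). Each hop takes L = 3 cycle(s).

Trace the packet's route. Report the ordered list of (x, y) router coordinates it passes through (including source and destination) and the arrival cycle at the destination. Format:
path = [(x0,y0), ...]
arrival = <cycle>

src (3,4)  cyc=8
W→(2,4)  cyc=11
N→(2,5)  cyc=14
N→(2,6)  cyc=17
N→(2,7)  cyc=20

path = [(3,4), (2,4), (2,5), (2,6), (2,7)]
arrival = 20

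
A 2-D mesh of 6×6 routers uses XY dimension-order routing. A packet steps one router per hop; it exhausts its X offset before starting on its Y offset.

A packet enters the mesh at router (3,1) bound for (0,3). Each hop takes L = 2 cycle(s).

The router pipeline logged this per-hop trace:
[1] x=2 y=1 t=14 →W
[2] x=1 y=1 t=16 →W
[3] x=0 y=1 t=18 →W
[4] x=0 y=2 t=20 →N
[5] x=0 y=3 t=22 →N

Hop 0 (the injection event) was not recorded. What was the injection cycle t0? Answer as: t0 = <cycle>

t0 = 12

cyc[1] = 14 and cyc[k] = t0 + k·L for every k.
Subtract one hop: t0 = 14 − 2 = 12.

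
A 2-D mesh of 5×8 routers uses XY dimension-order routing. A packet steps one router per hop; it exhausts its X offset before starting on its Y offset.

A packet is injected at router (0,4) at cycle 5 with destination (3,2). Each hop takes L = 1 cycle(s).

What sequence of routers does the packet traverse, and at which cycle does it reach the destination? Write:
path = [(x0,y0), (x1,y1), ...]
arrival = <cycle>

path = [(0,4), (1,4), (2,4), (3,4), (3,3), (3,2)]
arrival = 10

[0] x=0 y=4 t=5
[1] x=1 y=4 t=6 →E
[2] x=2 y=4 t=7 →E
[3] x=3 y=4 t=8 →E
[4] x=3 y=3 t=9 →S
[5] x=3 y=2 t=10 →S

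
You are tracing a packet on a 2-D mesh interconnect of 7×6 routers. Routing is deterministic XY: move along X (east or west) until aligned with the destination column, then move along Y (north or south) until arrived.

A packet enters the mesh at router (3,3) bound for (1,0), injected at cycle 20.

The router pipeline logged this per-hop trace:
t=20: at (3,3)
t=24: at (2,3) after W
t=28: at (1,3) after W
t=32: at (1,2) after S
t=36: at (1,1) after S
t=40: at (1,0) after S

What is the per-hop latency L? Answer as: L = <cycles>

L = 4

Between hops 0 and 1 the cycle counter advances 24 − 20 = 4.
One hop costs L cycles, so L = 4.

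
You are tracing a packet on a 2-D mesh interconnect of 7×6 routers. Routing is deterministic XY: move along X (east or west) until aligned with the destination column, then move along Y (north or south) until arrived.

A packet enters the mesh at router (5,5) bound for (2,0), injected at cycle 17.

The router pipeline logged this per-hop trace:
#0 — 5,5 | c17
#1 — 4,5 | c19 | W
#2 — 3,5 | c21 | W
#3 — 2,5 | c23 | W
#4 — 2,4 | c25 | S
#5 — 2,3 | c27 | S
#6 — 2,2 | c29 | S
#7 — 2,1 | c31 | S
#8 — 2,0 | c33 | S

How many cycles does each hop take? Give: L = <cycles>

L = 2

Δcyc across hop 0→1: 19 − 17 = 2.
Per-hop latency L = Δcyc = 2.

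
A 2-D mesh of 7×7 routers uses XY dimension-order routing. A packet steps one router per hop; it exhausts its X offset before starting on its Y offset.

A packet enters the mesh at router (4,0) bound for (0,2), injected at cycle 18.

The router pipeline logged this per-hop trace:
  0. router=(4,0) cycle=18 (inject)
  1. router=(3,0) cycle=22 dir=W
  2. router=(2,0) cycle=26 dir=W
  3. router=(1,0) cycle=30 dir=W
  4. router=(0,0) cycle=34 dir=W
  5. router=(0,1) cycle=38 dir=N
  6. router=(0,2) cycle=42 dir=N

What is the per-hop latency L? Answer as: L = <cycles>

L = 4

From hop 0 (18) to hop 1 (22): +4 cycles.
That increment is L by definition: L = 4.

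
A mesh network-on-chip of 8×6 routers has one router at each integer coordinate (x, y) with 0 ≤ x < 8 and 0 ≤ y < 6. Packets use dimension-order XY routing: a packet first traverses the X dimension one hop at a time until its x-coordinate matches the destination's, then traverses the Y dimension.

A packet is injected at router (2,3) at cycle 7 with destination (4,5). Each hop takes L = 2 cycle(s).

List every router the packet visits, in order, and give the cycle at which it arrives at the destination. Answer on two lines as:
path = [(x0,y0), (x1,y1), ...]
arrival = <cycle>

  0. router=(2,3) cycle=7 (inject)
  1. router=(3,3) cycle=9 dir=E
  2. router=(4,3) cycle=11 dir=E
  3. router=(4,4) cycle=13 dir=N
  4. router=(4,5) cycle=15 dir=N

path = [(2,3), (3,3), (4,3), (4,4), (4,5)]
arrival = 15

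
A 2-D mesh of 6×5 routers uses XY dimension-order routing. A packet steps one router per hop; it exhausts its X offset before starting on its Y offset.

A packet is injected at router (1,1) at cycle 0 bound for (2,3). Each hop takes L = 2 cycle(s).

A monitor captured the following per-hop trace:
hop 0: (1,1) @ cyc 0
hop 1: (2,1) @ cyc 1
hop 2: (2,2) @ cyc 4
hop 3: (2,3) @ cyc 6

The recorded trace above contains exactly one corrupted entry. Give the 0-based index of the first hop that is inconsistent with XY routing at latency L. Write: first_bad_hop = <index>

  1: Δx=+1 Δy=+0 Δt=1 [BAD: Δcyc=1≠L]

first_bad_hop = 1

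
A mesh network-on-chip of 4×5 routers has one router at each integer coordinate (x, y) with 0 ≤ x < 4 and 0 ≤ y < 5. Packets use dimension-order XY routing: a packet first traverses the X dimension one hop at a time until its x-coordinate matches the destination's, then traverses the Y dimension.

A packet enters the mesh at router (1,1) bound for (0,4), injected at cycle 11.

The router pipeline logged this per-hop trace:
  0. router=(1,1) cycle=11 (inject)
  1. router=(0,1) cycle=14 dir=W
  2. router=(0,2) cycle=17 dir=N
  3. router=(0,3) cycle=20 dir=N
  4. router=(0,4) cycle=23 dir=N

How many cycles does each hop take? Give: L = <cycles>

L = 3

cyc[1] − cyc[0] = 14 − 11 = 3.
Each hop adds L, hence L = 3.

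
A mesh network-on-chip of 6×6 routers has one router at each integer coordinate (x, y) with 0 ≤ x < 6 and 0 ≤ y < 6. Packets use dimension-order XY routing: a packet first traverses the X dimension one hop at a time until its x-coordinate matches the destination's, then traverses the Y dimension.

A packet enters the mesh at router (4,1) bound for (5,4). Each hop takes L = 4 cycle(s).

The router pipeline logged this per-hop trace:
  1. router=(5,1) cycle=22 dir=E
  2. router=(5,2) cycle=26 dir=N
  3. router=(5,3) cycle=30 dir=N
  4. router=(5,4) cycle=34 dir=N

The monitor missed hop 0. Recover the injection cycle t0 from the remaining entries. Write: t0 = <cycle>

t0 = 18

The first recorded entry is hop 1 at cycle 22.
Therefore t0 = 22 − L = 18.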